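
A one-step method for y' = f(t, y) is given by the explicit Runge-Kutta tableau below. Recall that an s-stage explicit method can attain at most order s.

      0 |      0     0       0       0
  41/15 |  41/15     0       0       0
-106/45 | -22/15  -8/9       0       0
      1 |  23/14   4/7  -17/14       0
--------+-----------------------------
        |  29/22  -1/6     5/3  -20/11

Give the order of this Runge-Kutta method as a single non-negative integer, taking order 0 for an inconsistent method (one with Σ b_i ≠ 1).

1

b = (29/22, -1/6, 5/3, -20/11)
c = (0, 41/15, -106/45, 1)
Ac = (0, 0, -328/135, 199/45)
Σ b_i: 29/22·1 + (-1/6)·1 + 5/3·1 + (-20/11)·1 = 1 ✓
b·c: (-1/6)·41/15 + 5/3·(-106/45) + (-20/11)·1 = -18413/2970 ≠ 1/2 ⇒ order 1.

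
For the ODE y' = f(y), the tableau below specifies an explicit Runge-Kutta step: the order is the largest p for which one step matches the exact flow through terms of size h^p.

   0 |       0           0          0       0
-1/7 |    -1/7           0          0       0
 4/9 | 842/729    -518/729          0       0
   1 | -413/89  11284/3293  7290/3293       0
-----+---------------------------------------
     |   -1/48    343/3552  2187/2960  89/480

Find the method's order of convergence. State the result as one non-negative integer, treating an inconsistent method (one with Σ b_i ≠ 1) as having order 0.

b = (-1/48, 343/3552, 2187/2960, 89/480)
c = (0, -1/7, 4/9, 1)
Ac = (0, 0, 74/729, 44/89)
Σ b_i: (-1/48)·1 + 343/3552·1 + 2187/2960·1 + 89/480·1 = 1 ✓
b·c: 343/3552·(-1/7) + 2187/2960·4/9 + 89/480·1 = 1/2 ✓
b·c²: 343/3552·1/49 + 2187/2960·16/81 + 89/480·1 = 1/3 ✓
b·Ac: 2187/2960·74/729 + 89/480·44/89 = 1/6 ✓
b·c³: 343/3552·(-1/343) + 2187/2960·64/729 + 89/480·1 = 1/4 ✓
b·(c∘Ac): 2187/2960·296/6561 + 89/480·44/89 = 1/8 ✓
b·Ac²: 2187/2960·(-74/5103) + 89/480·316/623 = 1/12 ✓
b·A²c: 89/480·20/89 = 1/24 ✓; 4 stages ⇒ order 4.

4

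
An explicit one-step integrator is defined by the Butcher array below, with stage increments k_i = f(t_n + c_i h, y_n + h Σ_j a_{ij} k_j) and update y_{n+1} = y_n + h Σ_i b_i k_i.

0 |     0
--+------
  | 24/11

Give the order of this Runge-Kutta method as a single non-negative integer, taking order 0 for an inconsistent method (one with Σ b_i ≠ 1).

0

b = (24/11)
c = (0)
Σ b_i: 24/11·1 = 24/11 ≠ 1 ⇒ order 0.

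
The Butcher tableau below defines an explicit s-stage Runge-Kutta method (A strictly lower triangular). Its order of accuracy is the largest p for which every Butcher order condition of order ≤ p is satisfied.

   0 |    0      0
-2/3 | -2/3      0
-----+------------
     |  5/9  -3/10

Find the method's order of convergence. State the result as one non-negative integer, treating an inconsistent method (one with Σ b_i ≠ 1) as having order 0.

0

b = (5/9, -3/10)
c = (0, -2/3)
Σ b_i: 5/9·1 + (-3/10)·1 = 23/90 ≠ 1 ⇒ order 0.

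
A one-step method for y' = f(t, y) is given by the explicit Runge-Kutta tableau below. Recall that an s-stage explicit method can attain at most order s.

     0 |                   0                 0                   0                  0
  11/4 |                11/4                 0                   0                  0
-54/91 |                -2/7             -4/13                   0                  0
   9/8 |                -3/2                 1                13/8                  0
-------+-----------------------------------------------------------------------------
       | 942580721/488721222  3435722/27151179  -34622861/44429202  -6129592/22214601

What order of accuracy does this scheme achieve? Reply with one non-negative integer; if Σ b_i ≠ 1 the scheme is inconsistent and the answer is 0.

b = (942580721/488721222, 3435722/27151179, -34622861/44429202, -6129592/22214601)
c = (0, 11/4, -54/91, 9/8)
Ac = (0, 0, -11/13, 25/14)
Σ b_i: 942580721/488721222·1 + 3435722/27151179·1 + (-34622861/44429202)·1 + (-6129592/22214601)·1 = 1 ✓
b·c: 3435722/27151179·11/4 + (-34622861/44429202)·(-54/91) + (-6129592/22214601)·9/8 = 1/2 ✓
b·c²: 3435722/27151179·121/16 + (-34622861/44429202)·2916/8281 + (-6129592/22214601)·81/64 = 1/3 ✓
b·Ac: (-34622861/44429202)·(-11/13) + (-6129592/22214601)·25/14 = 1/6 ✓
b·c³: 3435722/27151179·1331/64 + (-34622861/44429202)·(-157464/753571) + (-6129592/22214601)·729/512 = 34523906945/14375315136 ≠ 1/4 ⇒ order 3.
b·(c∘Ac): (-34622861/44429202)·594/1183 + (-6129592/22214601)·225/112 = -4668047/4936578 ≠ 1/8
b·Ac²: (-34622861/44429202)·(-121/52) + (-6129592/22214601)·82909/10192 = -774924265/1796914392 ≠ 1/12
b·A²c: (-6129592/22214601)·(-11/8) = 8428189/22214601 ≠ 1/24

3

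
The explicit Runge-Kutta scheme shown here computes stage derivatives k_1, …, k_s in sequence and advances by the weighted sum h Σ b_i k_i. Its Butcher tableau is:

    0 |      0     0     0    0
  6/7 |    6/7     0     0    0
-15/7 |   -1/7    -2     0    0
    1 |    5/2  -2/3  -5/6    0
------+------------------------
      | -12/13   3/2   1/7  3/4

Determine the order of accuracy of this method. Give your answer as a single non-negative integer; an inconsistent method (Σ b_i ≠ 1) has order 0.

0

b = (-12/13, 3/2, 1/7, 3/4)
c = (0, 6/7, -15/7, 1)
Ac = (0, 0, -12/7, 17/14)
Σ b_i: (-12/13)·1 + 3/2·1 + 1/7·1 + 3/4·1 = 535/364 ≠ 1 ⇒ order 0.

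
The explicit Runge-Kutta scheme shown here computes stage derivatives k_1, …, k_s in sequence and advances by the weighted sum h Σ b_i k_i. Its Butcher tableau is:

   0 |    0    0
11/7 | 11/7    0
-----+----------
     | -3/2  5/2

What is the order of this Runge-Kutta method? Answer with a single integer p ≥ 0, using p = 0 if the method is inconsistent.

1

b = (-3/2, 5/2)
c = (0, 11/7)
Σ b_i: (-3/2)·1 + 5/2·1 = 1 ✓
b·c: 5/2·11/7 = 55/14 ≠ 1/2 ⇒ order 1.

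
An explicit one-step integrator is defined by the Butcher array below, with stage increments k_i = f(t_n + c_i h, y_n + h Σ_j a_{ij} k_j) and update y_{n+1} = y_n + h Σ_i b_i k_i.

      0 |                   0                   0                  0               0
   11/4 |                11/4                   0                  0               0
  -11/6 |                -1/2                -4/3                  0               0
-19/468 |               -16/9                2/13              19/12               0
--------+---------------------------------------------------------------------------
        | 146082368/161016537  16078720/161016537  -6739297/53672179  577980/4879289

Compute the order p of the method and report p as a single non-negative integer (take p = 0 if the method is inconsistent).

3

b = (146082368/161016537, 16078720/161016537, -6739297/53672179, 577980/4879289)
c = (0, 11/4, -11/6, -19/468)
Ac = (0, 0, -11/3, -2321/936)
Σ b_i: 146082368/161016537·1 + 16078720/161016537·1 + (-6739297/53672179)·1 + 577980/4879289·1 = 1 ✓
b·c: 16078720/161016537·11/4 + (-6739297/53672179)·(-11/6) + 577980/4879289·(-19/468) = 1/2 ✓
b·c²: 16078720/161016537·121/16 + (-6739297/53672179)·121/36 + 577980/4879289·361/219024 = 1/3 ✓
b·Ac: (-6739297/53672179)·(-11/3) + 577980/4879289·(-2321/936) = 1/6 ✓
b·c³: 16078720/161016537·1331/64 + (-6739297/53672179)·(-1331/216) + 577980/4879289·(-6859/102503232) = 234324662761/82206261072 ≠ 1/4 ⇒ order 3.
b·(c∘Ac): (-6739297/53672179)·121/18 + 577980/4879289·44099/438048 = -292339663/351308808 ≠ 1/8
b·Ac²: (-6739297/53672179)·(-121/12) + 577980/4879289·36421/5616 = 59556101/29275734 ≠ 1/12
b·A²c: 577980/4879289·(-209/36) = -3355495/4879289 ≠ 1/24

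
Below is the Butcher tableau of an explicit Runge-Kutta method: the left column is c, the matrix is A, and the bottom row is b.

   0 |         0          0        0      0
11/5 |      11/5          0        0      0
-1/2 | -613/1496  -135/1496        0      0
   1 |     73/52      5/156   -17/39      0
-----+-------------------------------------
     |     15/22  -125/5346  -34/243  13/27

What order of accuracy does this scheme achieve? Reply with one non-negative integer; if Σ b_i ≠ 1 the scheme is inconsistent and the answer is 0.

b = (15/22, -125/5346, -34/243, 13/27)
c = (0, 11/5, -1/2, 1)
Ac = (0, 0, -27/136, 15/52)
Σ b_i: 15/22·1 + (-125/5346)·1 + (-34/243)·1 + 13/27·1 = 1 ✓
b·c: (-125/5346)·11/5 + (-34/243)·(-1/2) + 13/27·1 = 1/2 ✓
b·c²: (-125/5346)·121/25 + (-34/243)·1/4 + 13/27·1 = 1/3 ✓
b·Ac: (-34/243)·(-27/136) + 13/27·15/52 = 1/6 ✓
b·c³: (-125/5346)·1331/125 + (-34/243)·(-1/8) + 13/27·1 = 1/4 ✓
b·(c∘Ac): (-34/243)·27/272 + 13/27·15/52 = 1/8 ✓
b·Ac²: (-34/243)·(-297/680) + 13/27·3/65 = 1/12 ✓
b·A²c: 13/27·9/104 = 1/24 ✓; 4 stages ⇒ order 4.

4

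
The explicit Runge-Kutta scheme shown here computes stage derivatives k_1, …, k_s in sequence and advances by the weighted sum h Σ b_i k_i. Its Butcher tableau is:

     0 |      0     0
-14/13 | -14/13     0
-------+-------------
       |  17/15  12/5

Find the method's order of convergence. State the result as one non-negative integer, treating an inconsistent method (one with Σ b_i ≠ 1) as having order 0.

b = (17/15, 12/5)
c = (0, -14/13)
Σ b_i: 17/15·1 + 12/5·1 = 53/15 ≠ 1 ⇒ order 0.

0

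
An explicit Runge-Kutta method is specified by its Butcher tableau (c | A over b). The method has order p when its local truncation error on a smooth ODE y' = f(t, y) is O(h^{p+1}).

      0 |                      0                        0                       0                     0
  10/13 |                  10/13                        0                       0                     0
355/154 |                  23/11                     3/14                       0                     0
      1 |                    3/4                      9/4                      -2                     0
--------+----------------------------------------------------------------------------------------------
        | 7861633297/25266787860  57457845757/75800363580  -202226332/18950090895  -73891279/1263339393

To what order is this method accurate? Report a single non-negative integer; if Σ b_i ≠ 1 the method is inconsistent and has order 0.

3

b = (7861633297/25266787860, 57457845757/75800363580, -202226332/18950090895, -73891279/1263339393)
c = (0, 10/13, 355/154, 1)
Ac = (0, 0, 15/91, -5765/2002)
Σ b_i: 7861633297/25266787860·1 + 57457845757/75800363580·1 + (-202226332/18950090895)·1 + (-73891279/1263339393)·1 = 1 ✓
b·c: 57457845757/75800363580·10/13 + (-202226332/18950090895)·355/154 + (-73891279/1263339393)·1 = 1/2 ✓
b·c²: 57457845757/75800363580·100/169 + (-202226332/18950090895)·126025/23716 + (-73891279/1263339393)·1 = 1/3 ✓
b·Ac: (-202226332/18950090895)·15/91 + (-73891279/1263339393)·(-5765/2002) = 1/6 ✓
b·c³: 57457845757/75800363580·1000/2197 + (-202226332/18950090895)·44738875/3652264 + (-73891279/1263339393)·1 = 394080339967/2529205464786 ≠ 1/4 ⇒ order 3.
b·(c∘Ac): (-202226332/18950090895)·5325/14014 + (-73891279/1263339393)·(-5765/2002) = 5399057915/32846824218 ≠ 1/8
b·Ac²: (-202226332/18950090895)·150/1183 + (-73891279/1263339393)·(-18630175/2004002) = 1371809934745/2529205464786 ≠ 1/12
b·A²c: (-73891279/1263339393)·(-30/91) = 105558970/5474470703 ≠ 1/24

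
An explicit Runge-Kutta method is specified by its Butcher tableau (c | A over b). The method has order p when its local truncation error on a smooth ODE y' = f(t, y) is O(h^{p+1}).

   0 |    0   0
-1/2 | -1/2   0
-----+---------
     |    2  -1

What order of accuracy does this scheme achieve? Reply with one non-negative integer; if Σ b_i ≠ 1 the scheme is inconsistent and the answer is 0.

2

b = (2, -1)
c = (0, -1/2)
Σ b_i: 2·1 + (-1)·1 = 1 ✓
b·c: (-1)·(-1/2) = 1/2 ✓; 2 stages ⇒ order 2.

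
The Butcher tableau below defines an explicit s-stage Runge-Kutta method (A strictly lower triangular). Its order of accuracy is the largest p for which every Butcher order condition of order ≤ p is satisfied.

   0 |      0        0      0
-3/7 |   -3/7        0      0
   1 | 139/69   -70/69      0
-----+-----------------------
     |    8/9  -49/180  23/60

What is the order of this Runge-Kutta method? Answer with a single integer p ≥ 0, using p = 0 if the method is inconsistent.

3

b = (8/9, -49/180, 23/60)
c = (0, -3/7, 1)
Ac = (0, 0, 10/23)
Σ b_i: 8/9·1 + (-49/180)·1 + 23/60·1 = 1 ✓
b·c: (-49/180)·(-3/7) + 23/60·1 = 1/2 ✓
b·c²: (-49/180)·9/49 + 23/60·1 = 1/3 ✓
b·Ac: 23/60·10/23 = 1/6 ✓; 3 stages ⇒ order 3.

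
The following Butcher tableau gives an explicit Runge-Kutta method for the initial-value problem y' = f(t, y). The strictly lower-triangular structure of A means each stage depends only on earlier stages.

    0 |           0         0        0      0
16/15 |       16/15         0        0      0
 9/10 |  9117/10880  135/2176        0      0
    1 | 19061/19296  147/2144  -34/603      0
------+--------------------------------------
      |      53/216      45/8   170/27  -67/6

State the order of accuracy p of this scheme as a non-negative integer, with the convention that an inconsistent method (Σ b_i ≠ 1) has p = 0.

4

b = (53/216, 45/8, 170/27, -67/6)
c = (0, 16/15, 9/10, 1)
Ac = (0, 0, 9/136, 3/134)
Σ b_i: 53/216·1 + 45/8·1 + 170/27·1 + (-67/6)·1 = 1 ✓
b·c: 45/8·16/15 + 170/27·9/10 + (-67/6)·1 = 1/2 ✓
b·c²: 45/8·256/225 + 170/27·81/100 + (-67/6)·1 = 1/3 ✓
b·Ac: 170/27·9/136 + (-67/6)·3/134 = 1/6 ✓
b·c³: 45/8·4096/3375 + 170/27·729/1000 + (-67/6)·1 = 1/4 ✓
b·(c∘Ac): 170/27·81/1360 + (-67/6)·3/134 = 1/8 ✓
b·Ac²: 170/27·6/85 + (-67/6)·13/402 = 1/12 ✓
b·A²c: (-67/6)·(-1/268) = 1/24 ✓; 4 stages ⇒ order 4.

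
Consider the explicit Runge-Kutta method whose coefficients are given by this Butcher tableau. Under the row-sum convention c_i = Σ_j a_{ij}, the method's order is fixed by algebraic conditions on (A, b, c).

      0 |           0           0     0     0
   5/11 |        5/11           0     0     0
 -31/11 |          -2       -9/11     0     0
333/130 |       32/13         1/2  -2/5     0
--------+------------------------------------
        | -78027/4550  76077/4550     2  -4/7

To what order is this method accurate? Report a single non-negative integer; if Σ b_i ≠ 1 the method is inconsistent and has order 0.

2

b = (-78027/4550, 76077/4550, 2, -4/7)
c = (0, 5/11, -31/11, 333/130)
Ac = (0, 0, -45/121, 149/110)
Σ b_i: (-78027/4550)·1 + 76077/4550·1 + 2·1 + (-4/7)·1 = 1 ✓
b·c: 76077/4550·5/11 + 2·(-31/11) + (-4/7)·333/130 = 1/2 ✓
b·c²: 76077/4550·25/121 + 2·961/121 + (-4/7)·110889/16900 = 111576187/7157150 ≠ 1/3 ⇒ order 2.
b·Ac: 2·(-45/121) + (-4/7)·149/110 = -6428/4235 ≠ 1/6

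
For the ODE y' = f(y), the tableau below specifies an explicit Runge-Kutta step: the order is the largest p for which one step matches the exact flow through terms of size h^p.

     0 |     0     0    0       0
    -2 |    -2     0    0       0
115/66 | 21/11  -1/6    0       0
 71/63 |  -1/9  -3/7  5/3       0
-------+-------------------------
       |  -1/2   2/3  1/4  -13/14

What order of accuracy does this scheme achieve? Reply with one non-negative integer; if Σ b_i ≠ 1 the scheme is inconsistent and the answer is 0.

0

b = (-1/2, 2/3, 1/4, -13/14)
c = (0, -2, 115/66, 71/63)
Ac = (0, 0, 1/3, 5213/1386)
Σ b_i: (-1/2)·1 + 2/3·1 + 1/4·1 + (-13/14)·1 = -43/84 ≠ 1 ⇒ order 0.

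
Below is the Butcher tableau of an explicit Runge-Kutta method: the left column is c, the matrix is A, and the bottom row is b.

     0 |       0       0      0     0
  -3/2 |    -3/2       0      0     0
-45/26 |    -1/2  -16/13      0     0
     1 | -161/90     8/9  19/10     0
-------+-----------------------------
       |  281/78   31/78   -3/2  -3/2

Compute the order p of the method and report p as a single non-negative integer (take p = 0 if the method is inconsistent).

2

b = (281/78, 31/78, -3/2, -3/2)
c = (0, -3/2, -45/26, 1)
Ac = (0, 0, 24/13, -721/156)
Σ b_i: 281/78·1 + 31/78·1 + (-3/2)·1 + (-3/2)·1 = 1 ✓
b·c: 31/78·(-3/2) + (-3/2)·(-45/26) + (-3/2)·1 = 1/2 ✓
b·c²: 31/78·9/4 + (-3/2)·2025/676 + (-3/2)·1 = -3447/676 ≠ 1/3 ⇒ order 2.
b·Ac: (-3/2)·24/13 + (-3/2)·(-721/156) = 433/104 ≠ 1/6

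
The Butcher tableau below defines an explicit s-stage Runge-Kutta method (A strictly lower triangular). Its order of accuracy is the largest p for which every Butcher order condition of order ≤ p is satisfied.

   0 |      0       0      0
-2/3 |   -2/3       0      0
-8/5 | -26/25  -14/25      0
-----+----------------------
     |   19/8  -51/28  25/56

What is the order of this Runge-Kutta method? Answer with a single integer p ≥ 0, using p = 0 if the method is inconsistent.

3

b = (19/8, -51/28, 25/56)
c = (0, -2/3, -8/5)
Ac = (0, 0, 28/75)
Σ b_i: 19/8·1 + (-51/28)·1 + 25/56·1 = 1 ✓
b·c: (-51/28)·(-2/3) + 25/56·(-8/5) = 1/2 ✓
b·c²: (-51/28)·4/9 + 25/56·64/25 = 1/3 ✓
b·Ac: 25/56·28/75 = 1/6 ✓; 3 stages ⇒ order 3.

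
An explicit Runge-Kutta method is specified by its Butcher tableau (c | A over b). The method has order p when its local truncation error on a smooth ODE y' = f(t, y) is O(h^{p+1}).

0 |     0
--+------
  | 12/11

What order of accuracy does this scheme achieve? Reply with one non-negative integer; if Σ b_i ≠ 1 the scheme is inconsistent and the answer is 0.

b = (12/11)
c = (0)
Σ b_i: 12/11·1 = 12/11 ≠ 1 ⇒ order 0.

0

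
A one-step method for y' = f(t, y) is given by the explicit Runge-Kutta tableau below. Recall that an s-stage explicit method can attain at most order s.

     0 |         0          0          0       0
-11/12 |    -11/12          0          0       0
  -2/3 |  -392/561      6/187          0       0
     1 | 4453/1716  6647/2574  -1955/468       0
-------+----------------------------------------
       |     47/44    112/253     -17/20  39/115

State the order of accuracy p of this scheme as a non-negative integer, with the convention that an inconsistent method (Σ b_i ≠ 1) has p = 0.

b = (47/44, 112/253, -17/20, 39/115)
c = (0, -11/12, -2/3, 1)
Ac = (0, 0, -1/34, 391/936)
Σ b_i: 47/44·1 + 112/253·1 + (-17/20)·1 + 39/115·1 = 1 ✓
b·c: 112/253·(-11/12) + (-17/20)·(-2/3) + 39/115·1 = 1/2 ✓
b·c²: 112/253·121/144 + (-17/20)·4/9 + 39/115·1 = 1/3 ✓
b·Ac: (-17/20)·(-1/34) + 39/115·391/936 = 1/6 ✓
b·c³: 112/253·(-1331/1728) + (-17/20)·(-8/27) + 39/115·1 = 1/4 ✓
b·(c∘Ac): (-17/20)·1/51 + 39/115·391/936 = 1/8 ✓
b·Ac²: (-17/20)·11/408 + 39/115·391/1248 = 1/12 ✓
b·A²c: 39/115·115/936 = 1/24 ✓; 4 stages ⇒ order 4.

4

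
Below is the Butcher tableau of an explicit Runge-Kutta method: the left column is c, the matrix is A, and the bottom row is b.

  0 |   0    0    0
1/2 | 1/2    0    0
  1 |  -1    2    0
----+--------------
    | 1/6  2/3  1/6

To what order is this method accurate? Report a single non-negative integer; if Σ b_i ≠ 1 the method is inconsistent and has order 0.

b = (1/6, 2/3, 1/6)
c = (0, 1/2, 1)
Ac = (0, 0, 1)
Σ b_i: 1/6·1 + 2/3·1 + 1/6·1 = 1 ✓
b·c: 2/3·1/2 + 1/6·1 = 1/2 ✓
b·c²: 2/3·1/4 + 1/6·1 = 1/3 ✓
b·Ac: 1/6·1 = 1/6 ✓; 3 stages ⇒ order 3.

3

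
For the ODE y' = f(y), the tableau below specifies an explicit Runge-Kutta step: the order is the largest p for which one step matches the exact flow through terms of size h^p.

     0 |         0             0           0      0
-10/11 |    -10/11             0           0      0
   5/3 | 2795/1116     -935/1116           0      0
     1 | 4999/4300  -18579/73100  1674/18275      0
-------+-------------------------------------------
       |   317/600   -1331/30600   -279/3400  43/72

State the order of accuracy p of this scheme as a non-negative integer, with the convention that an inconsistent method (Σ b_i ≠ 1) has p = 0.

b = (317/600, -1331/30600, -279/3400, 43/72)
c = (0, -10/11, 5/3, 1)
Ac = (0, 0, 425/558, 33/86)
Σ b_i: 317/600·1 + (-1331/30600)·1 + (-279/3400)·1 + 43/72·1 = 1 ✓
b·c: (-1331/30600)·(-10/11) + (-279/3400)·5/3 + 43/72·1 = 1/2 ✓
b·c²: (-1331/30600)·100/121 + (-279/3400)·25/9 + 43/72·1 = 1/3 ✓
b·Ac: (-279/3400)·425/558 + 43/72·33/86 = 1/6 ✓
b·c³: (-1331/30600)·(-1000/1331) + (-279/3400)·125/27 + 43/72·1 = 1/4 ✓
b·(c∘Ac): (-279/3400)·2125/1674 + 43/72·33/86 = 1/8 ✓
b·Ac²: (-279/3400)·(-2125/3069) + 43/72·21/473 = 1/12 ✓
b·A²c: 43/72·3/43 = 1/24 ✓; 4 stages ⇒ order 4.

4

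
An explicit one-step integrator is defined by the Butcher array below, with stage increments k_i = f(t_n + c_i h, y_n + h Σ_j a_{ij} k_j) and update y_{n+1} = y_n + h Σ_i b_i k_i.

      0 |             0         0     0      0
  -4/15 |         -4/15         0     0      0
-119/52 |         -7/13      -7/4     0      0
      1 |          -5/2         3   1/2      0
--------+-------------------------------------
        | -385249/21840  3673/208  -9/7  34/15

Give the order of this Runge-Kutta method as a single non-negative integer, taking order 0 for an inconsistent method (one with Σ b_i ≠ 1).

2

b = (-385249/21840, 3673/208, -9/7, 34/15)
c = (0, -4/15, -119/52, 1)
Ac = (0, 0, 7/15, -1011/520)
Σ b_i: (-385249/21840)·1 + 3673/208·1 + (-9/7)·1 + 34/15·1 = 1 ✓
b·c: 3673/208·(-4/15) + (-9/7)·(-119/52) + 34/15·1 = 1/2 ✓
b·c²: 3673/208·16/225 + (-9/7)·14161/2704 + 34/15·1 = -1953551/608400 ≠ 1/3 ⇒ order 2.
b·Ac: (-9/7)·7/15 + 34/15·(-1011/520) = -6509/1300 ≠ 1/6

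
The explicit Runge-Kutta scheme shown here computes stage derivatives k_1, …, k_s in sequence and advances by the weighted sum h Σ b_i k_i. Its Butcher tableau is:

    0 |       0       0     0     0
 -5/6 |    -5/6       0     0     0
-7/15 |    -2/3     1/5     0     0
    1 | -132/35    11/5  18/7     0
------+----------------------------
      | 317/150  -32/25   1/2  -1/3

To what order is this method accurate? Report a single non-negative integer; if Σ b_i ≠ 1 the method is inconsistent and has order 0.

b = (317/150, -32/25, 1/2, -1/3)
c = (0, -5/6, -7/15, 1)
Ac = (0, 0, -1/6, -91/30)
Σ b_i: 317/150·1 + (-32/25)·1 + 1/2·1 + (-1/3)·1 = 1 ✓
b·c: (-32/25)·(-5/6) + 1/2·(-7/15) + (-1/3)·1 = 1/2 ✓
b·c²: (-32/25)·25/36 + 1/2·49/225 + (-1/3)·1 = -167/150 ≠ 1/3 ⇒ order 2.
b·Ac: 1/2·(-1/6) + (-1/3)·(-91/30) = 167/180 ≠ 1/6

2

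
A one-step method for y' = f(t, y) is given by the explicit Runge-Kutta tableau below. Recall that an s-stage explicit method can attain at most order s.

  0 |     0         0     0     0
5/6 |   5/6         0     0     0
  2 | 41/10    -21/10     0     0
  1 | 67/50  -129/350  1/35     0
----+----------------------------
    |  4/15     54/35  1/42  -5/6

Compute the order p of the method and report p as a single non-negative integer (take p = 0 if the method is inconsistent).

4

b = (4/15, 54/35, 1/42, -5/6)
c = (0, 5/6, 2, 1)
Ac = (0, 0, -7/4, -1/4)
Σ b_i: 4/15·1 + 54/35·1 + 1/42·1 + (-5/6)·1 = 1 ✓
b·c: 54/35·5/6 + 1/42·2 + (-5/6)·1 = 1/2 ✓
b·c²: 54/35·25/36 + 1/42·4 + (-5/6)·1 = 1/3 ✓
b·Ac: 1/42·(-7/4) + (-5/6)·(-1/4) = 1/6 ✓
b·c³: 54/35·125/216 + 1/42·8 + (-5/6)·1 = 1/4 ✓
b·(c∘Ac): 1/42·(-7/2) + (-5/6)·(-1/4) = 1/8 ✓
b·Ac²: 1/42·(-35/24) + (-5/6)·(-17/120) = 1/12 ✓
b·A²c: (-5/6)·(-1/20) = 1/24 ✓; 4 stages ⇒ order 4.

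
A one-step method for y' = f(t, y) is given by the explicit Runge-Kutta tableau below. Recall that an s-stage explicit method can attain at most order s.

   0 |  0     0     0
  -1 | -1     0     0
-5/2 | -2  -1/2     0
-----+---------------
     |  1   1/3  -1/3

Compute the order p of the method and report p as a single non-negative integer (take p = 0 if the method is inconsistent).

2

b = (1, 1/3, -1/3)
c = (0, -1, -5/2)
Ac = (0, 0, 1/2)
Σ b_i: 1·1 + 1/3·1 + (-1/3)·1 = 1 ✓
b·c: 1/3·(-1) + (-1/3)·(-5/2) = 1/2 ✓
b·c²: 1/3·1 + (-1/3)·25/4 = -7/4 ≠ 1/3 ⇒ order 2.
b·Ac: (-1/3)·1/2 = -1/6 ≠ 1/6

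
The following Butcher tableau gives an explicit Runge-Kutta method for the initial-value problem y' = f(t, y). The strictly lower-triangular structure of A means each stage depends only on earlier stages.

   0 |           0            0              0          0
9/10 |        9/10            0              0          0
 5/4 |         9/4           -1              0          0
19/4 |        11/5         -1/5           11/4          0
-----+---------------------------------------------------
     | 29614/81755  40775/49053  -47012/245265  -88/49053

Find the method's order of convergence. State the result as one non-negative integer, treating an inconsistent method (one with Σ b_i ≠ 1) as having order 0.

3

b = (29614/81755, 40775/49053, -47012/245265, -88/49053)
c = (0, 9/10, 5/4, 19/4)
Ac = (0, 0, -9/10, 1303/400)
Σ b_i: 29614/81755·1 + 40775/49053·1 + (-47012/245265)·1 + (-88/49053)·1 = 1 ✓
b·c: 40775/49053·9/10 + (-47012/245265)·5/4 + (-88/49053)·19/4 = 1/2 ✓
b·c²: 40775/49053·81/100 + (-47012/245265)·25/16 + (-88/49053)·361/16 = 1/3 ✓
b·Ac: (-47012/245265)·(-9/10) + (-88/49053)·1303/400 = 1/6 ✓
b·c³: 40775/49053·729/1000 + (-47012/245265)·125/64 + (-88/49053)·6859/64 = 51461/1308080 ≠ 1/4 ⇒ order 3.
b·(c∘Ac): (-47012/245265)·(-9/8) + (-88/49053)·24757/1600 = 1843213/9810600 ≠ 1/8
b·Ac²: (-47012/245265)·(-81/100) + (-88/49053)·33079/8000 = 290083/1962120 ≠ 1/12
b·A²c: (-88/49053)·(-99/40) = 363/81755 ≠ 1/24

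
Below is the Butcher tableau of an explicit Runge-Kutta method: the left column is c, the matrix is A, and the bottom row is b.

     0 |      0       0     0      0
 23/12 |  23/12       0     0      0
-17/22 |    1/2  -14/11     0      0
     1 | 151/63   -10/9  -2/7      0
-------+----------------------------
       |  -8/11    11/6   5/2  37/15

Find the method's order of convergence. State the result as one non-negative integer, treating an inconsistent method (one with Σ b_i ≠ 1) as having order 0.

b = (-8/11, 11/6, 5/2, 37/15)
c = (0, 23/12, -17/22, 1)
Ac = (0, 0, -161/66, -7937/4158)
Σ b_i: (-8/11)·1 + 11/6·1 + 5/2·1 + 37/15·1 = 334/55 ≠ 1 ⇒ order 0.

0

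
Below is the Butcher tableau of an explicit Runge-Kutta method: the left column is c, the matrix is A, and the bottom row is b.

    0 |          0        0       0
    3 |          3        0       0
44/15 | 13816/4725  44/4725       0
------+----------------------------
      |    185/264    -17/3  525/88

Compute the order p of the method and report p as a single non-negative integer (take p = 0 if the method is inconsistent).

b = (185/264, -17/3, 525/88)
c = (0, 3, 44/15)
Ac = (0, 0, 44/1575)
Σ b_i: 185/264·1 + (-17/3)·1 + 525/88·1 = 1 ✓
b·c: (-17/3)·3 + 525/88·44/15 = 1/2 ✓
b·c²: (-17/3)·9 + 525/88·1936/225 = 1/3 ✓
b·Ac: 525/88·44/1575 = 1/6 ✓; 3 stages ⇒ order 3.

3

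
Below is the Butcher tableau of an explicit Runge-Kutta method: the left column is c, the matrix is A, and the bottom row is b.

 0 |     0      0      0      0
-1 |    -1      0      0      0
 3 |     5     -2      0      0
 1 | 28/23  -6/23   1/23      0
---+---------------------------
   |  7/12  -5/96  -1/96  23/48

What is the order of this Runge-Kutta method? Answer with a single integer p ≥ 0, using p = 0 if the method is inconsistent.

b = (7/12, -5/96, -1/96, 23/48)
c = (0, -1, 3, 1)
Ac = (0, 0, 2, 9/23)
Σ b_i: 7/12·1 + (-5/96)·1 + (-1/96)·1 + 23/48·1 = 1 ✓
b·c: (-5/96)·(-1) + (-1/96)·3 + 23/48·1 = 1/2 ✓
b·c²: (-5/96)·1 + (-1/96)·9 + 23/48·1 = 1/3 ✓
b·Ac: (-1/96)·2 + 23/48·9/23 = 1/6 ✓
b·c³: (-5/96)·(-1) + (-1/96)·27 + 23/48·1 = 1/4 ✓
b·(c∘Ac): (-1/96)·6 + 23/48·9/23 = 1/8 ✓
b·Ac²: (-1/96)·(-2) + 23/48·3/23 = 1/12 ✓
b·A²c: 23/48·2/23 = 1/24 ✓; 4 stages ⇒ order 4.

4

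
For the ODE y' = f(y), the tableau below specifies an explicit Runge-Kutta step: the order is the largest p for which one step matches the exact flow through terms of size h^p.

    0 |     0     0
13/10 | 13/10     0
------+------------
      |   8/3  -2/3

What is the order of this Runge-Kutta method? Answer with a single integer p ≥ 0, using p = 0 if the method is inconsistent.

b = (8/3, -2/3)
c = (0, 13/10)
Σ b_i: 8/3·1 + (-2/3)·1 = 2 ≠ 1 ⇒ order 0.

0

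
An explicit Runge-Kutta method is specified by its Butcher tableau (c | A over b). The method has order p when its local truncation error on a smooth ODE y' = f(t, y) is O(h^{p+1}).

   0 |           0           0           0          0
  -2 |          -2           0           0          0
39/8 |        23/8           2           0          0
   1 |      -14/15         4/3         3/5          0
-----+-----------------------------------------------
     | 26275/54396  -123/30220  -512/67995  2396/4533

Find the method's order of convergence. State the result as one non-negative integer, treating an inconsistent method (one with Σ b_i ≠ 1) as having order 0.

3

b = (26275/54396, -123/30220, -512/67995, 2396/4533)
c = (0, -2, 39/8, 1)
Ac = (0, 0, -4, 31/120)
Σ b_i: 26275/54396·1 + (-123/30220)·1 + (-512/67995)·1 + 2396/4533·1 = 1 ✓
b·c: (-123/30220)·(-2) + (-512/67995)·39/8 + 2396/4533·1 = 1/2 ✓
b·c²: (-123/30220)·4 + (-512/67995)·1521/64 + 2396/4533·1 = 1/3 ✓
b·Ac: (-512/67995)·(-4) + 2396/4533·31/120 = 1/6 ✓
b·c³: (-123/30220)·(-8) + (-512/67995)·59319/512 + 2396/4533·1 = -1411/4533 ≠ 1/4 ⇒ order 3.
b·(c∘Ac): (-512/67995)·(-39/2) + 2396/4533·31/120 = 38537/135990 ≠ 1/8
b·Ac²: (-512/67995)·8 + 2396/4533·18809/960 = 746737/72528 ≠ 1/12
b·A²c: 2396/4533·(-12/5) = -9584/7555 ≠ 1/24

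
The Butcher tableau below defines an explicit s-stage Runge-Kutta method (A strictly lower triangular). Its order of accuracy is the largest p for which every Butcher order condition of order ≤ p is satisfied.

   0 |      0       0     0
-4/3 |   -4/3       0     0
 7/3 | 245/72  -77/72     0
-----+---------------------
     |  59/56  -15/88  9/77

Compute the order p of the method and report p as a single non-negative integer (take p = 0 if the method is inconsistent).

3

b = (59/56, -15/88, 9/77)
c = (0, -4/3, 7/3)
Ac = (0, 0, 77/54)
Σ b_i: 59/56·1 + (-15/88)·1 + 9/77·1 = 1 ✓
b·c: (-15/88)·(-4/3) + 9/77·7/3 = 1/2 ✓
b·c²: (-15/88)·16/9 + 9/77·49/9 = 1/3 ✓
b·Ac: 9/77·77/54 = 1/6 ✓; 3 stages ⇒ order 3.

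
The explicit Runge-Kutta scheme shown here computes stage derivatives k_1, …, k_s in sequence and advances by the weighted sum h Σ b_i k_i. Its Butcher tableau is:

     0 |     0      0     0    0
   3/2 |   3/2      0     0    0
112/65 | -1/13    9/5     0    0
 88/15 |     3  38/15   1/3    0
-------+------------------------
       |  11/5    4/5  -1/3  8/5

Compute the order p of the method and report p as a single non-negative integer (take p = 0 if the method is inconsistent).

b = (11/5, 4/5, -1/3, 8/5)
c = (0, 3/2, 112/65, 88/15)
Ac = (0, 0, 27/10, 853/195)
Σ b_i: 11/5·1 + 4/5·1 + (-1/3)·1 + 8/5·1 = 64/15 ≠ 1 ⇒ order 0.

0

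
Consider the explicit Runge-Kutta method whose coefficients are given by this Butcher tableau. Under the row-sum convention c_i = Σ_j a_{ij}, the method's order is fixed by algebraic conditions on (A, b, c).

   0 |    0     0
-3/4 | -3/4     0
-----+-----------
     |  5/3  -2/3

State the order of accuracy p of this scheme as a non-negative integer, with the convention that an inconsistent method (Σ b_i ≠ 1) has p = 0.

2

b = (5/3, -2/3)
c = (0, -3/4)
Σ b_i: 5/3·1 + (-2/3)·1 = 1 ✓
b·c: (-2/3)·(-3/4) = 1/2 ✓; 2 stages ⇒ order 2.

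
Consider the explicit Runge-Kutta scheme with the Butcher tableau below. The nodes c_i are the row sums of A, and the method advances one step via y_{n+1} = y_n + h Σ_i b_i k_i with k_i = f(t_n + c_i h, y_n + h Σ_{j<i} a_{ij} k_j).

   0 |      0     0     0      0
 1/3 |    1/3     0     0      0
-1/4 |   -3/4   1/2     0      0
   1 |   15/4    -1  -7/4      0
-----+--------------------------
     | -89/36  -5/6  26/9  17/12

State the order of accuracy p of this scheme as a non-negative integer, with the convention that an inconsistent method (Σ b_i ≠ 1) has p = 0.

1

b = (-89/36, -5/6, 26/9, 17/12)
c = (0, 1/3, -1/4, 1)
Ac = (0, 0, 1/6, 5/48)
Σ b_i: (-89/36)·1 + (-5/6)·1 + 26/9·1 + 17/12·1 = 1 ✓
b·c: (-5/6)·1/3 + 26/9·(-1/4) + 17/12·1 = 5/12 ≠ 1/2 ⇒ order 1.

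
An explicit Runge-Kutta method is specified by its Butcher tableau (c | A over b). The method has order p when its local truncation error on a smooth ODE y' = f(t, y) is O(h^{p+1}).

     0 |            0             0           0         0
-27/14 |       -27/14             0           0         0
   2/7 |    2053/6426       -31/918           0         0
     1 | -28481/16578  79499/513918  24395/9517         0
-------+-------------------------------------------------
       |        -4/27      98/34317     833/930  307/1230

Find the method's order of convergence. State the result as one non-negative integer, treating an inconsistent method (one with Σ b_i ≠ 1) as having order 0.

4

b = (-4/27, 98/34317, 833/930, 307/1230)
c = (0, -27/14, 2/7, 1)
Ac = (0, 0, 31/476, 533/1228)
Σ b_i: (-4/27)·1 + 98/34317·1 + 833/930·1 + 307/1230·1 = 1 ✓
b·c: 98/34317·(-27/14) + 833/930·2/7 + 307/1230·1 = 1/2 ✓
b·c²: 98/34317·729/196 + 833/930·4/49 + 307/1230·1 = 1/3 ✓
b·Ac: 833/930·31/476 + 307/1230·533/1228 = 1/6 ✓
b·c³: 98/34317·(-19683/2744) + 833/930·8/343 + 307/1230·1 = 1/4 ✓
b·(c∘Ac): 833/930·31/1666 + 307/1230·533/1228 = 1/8 ✓
b·Ac²: 833/930·(-837/6664) + 307/1230·1927/2456 = 1/12 ✓
b·A²c: 307/1230·205/1228 = 1/24 ✓; 4 stages ⇒ order 4.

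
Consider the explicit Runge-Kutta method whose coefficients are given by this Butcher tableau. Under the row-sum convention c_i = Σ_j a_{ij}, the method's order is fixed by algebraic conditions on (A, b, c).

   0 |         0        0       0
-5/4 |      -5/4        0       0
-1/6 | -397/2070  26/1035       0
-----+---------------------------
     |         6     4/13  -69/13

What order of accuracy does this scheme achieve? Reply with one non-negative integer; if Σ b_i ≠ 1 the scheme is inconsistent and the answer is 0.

3

b = (6, 4/13, -69/13)
c = (0, -5/4, -1/6)
Ac = (0, 0, -13/414)
Σ b_i: 6·1 + 4/13·1 + (-69/13)·1 = 1 ✓
b·c: 4/13·(-5/4) + (-69/13)·(-1/6) = 1/2 ✓
b·c²: 4/13·25/16 + (-69/13)·1/36 = 1/3 ✓
b·Ac: (-69/13)·(-13/414) = 1/6 ✓; 3 stages ⇒ order 3.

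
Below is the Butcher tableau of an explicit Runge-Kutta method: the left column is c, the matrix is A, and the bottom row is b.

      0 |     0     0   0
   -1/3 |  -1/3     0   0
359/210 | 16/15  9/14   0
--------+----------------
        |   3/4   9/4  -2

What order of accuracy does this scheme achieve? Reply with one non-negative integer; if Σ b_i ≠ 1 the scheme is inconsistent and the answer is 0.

b = (3/4, 9/4, -2)
c = (0, -1/3, 359/210)
Ac = (0, 0, -3/14)
Σ b_i: 3/4·1 + 9/4·1 + (-2)·1 = 1 ✓
b·c: 9/4·(-1/3) + (-2)·359/210 = -1751/420 ≠ 1/2 ⇒ order 1.

1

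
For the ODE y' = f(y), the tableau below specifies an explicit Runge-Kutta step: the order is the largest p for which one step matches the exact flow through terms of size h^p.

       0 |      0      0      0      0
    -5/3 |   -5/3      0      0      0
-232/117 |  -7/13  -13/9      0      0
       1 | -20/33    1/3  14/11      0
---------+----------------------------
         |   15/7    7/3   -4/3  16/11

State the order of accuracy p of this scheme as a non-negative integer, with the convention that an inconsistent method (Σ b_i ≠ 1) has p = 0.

b = (15/7, 7/3, -4/3, 16/11)
c = (0, -5/3, -232/117, 1)
Ac = (0, 0, 65/27, -1321/429)
Σ b_i: 15/7·1 + 7/3·1 + (-4/3)·1 + 16/11·1 = 354/77 ≠ 1 ⇒ order 0.

0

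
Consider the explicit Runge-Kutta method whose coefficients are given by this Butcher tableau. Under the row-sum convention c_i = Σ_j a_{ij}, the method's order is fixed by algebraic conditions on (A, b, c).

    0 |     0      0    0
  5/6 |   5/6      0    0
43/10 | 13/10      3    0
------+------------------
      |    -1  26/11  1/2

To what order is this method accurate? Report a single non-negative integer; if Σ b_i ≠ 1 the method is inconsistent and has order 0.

b = (-1, 26/11, 1/2)
c = (0, 5/6, 43/10)
Ac = (0, 0, 5/2)
Σ b_i: (-1)·1 + 26/11·1 + 1/2·1 = 41/22 ≠ 1 ⇒ order 0.

0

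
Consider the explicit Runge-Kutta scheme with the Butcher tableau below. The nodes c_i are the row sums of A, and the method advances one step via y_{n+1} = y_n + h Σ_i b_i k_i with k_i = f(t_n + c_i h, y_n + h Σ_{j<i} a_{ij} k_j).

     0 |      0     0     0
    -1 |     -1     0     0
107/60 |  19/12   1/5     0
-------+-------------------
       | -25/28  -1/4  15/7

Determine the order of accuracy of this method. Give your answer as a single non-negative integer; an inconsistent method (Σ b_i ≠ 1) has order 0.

1

b = (-25/28, -1/4, 15/7)
c = (0, -1, 107/60)
Ac = (0, 0, -1/5)
Σ b_i: (-25/28)·1 + (-1/4)·1 + 15/7·1 = 1 ✓
b·c: (-1/4)·(-1) + 15/7·107/60 = 57/14 ≠ 1/2 ⇒ order 1.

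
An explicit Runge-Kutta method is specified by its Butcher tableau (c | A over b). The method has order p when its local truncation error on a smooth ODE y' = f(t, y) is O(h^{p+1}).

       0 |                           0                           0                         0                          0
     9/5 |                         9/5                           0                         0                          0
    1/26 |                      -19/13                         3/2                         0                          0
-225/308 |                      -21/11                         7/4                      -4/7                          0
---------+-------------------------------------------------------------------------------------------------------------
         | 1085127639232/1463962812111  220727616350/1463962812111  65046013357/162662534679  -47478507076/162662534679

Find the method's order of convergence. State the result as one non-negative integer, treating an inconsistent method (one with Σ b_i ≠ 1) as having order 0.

3

b = (1085127639232/1463962812111, 220727616350/1463962812111, 65046013357/162662534679, -47478507076/162662534679)
c = (0, 9/5, 1/26, -225/308)
Ac = (0, 0, 27/10, 5693/1820)
Σ b_i: 1085127639232/1463962812111·1 + 220727616350/1463962812111·1 + 65046013357/162662534679·1 + (-47478507076/162662534679)·1 = 1 ✓
b·c: 220727616350/1463962812111·9/5 + 65046013357/162662534679·1/26 + (-47478507076/162662534679)·(-225/308) = 1/2 ✓
b·c²: 220727616350/1463962812111·81/25 + 65046013357/162662534679·1/676 + (-47478507076/162662534679)·50625/94864 = 1/3 ✓
b·Ac: 65046013357/162662534679·27/10 + (-47478507076/162662534679)·5693/1820 = 1/6 ✓
b·c³: 220727616350/1463962812111·729/125 + 65046013357/162662534679·1/17576 + (-47478507076/162662534679)·(-11390625/29218112) = 12936491670724019/13026015777094320 ≠ 1/4 ⇒ order 3.
b·(c∘Ac): 65046013357/162662534679·27/260 + (-47478507076/162662534679)·(-256185/112112) = 384156707613/542208448930 ≠ 1/8
b·Ac²: 65046013357/162662534679·243/50 + (-47478507076/162662534679)·670661/118300 = 6104881091593/21146129508270 ≠ 1/12
b·A²c: (-47478507076/162662534679)·(-54/35) = 122087589624/271104224465 ≠ 1/24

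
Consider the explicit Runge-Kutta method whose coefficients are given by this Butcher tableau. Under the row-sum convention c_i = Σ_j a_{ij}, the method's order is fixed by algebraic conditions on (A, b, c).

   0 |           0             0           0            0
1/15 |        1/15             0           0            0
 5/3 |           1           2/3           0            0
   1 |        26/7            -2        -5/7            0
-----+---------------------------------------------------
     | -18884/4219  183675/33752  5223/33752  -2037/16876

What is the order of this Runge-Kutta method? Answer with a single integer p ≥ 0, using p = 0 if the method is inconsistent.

3

b = (-18884/4219, 183675/33752, 5223/33752, -2037/16876)
c = (0, 1/15, 5/3, 1)
Ac = (0, 0, 2/45, -139/105)
Σ b_i: (-18884/4219)·1 + 183675/33752·1 + 5223/33752·1 + (-2037/16876)·1 = 1 ✓
b·c: 183675/33752·1/15 + 5223/33752·5/3 + (-2037/16876)·1 = 1/2 ✓
b·c²: 183675/33752·1/225 + 5223/33752·25/9 + (-2037/16876)·1 = 1/3 ✓
b·Ac: 5223/33752·2/45 + (-2037/16876)·(-139/105) = 1/6 ✓
b·c³: 183675/33752·1/3375 + 5223/33752·125/27 + (-2037/16876)·1 = 226811/379710 ≠ 1/4 ⇒ order 3.
b·(c∘Ac): 5223/33752·2/27 + (-2037/16876)·(-139/105) = 32513/189855 ≠ 1/8
b·Ac²: 5223/33752·2/675 + (-2037/16876)·(-3139/1575) = 91519/379710 ≠ 1/12
b·A²c: (-2037/16876)·(-2/63) = 97/25314 ≠ 1/24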